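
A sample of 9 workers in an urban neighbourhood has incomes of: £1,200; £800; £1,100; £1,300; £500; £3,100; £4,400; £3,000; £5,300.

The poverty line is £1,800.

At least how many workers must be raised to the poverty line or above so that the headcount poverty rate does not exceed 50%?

5 of the 9 workers are poor, so H = 5/9 = 0.556.
A headcount ratio of at most 50% allows at most ⌊0.50 × 9⌋ = 4 poor workers.
So at least 5 − 4 = 1 must be lifted.

1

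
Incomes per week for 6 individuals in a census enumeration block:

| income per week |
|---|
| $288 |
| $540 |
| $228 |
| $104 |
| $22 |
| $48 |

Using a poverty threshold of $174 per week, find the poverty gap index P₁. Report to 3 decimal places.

0.333

Poor units: $22, $48, $104 (q = 3 of N = 6).
Relative gaps: (174−22)/174 = 0.8736; (174−48)/174 = 0.7241; (174−104)/174 = 0.4023.
Σ = 2.000000. Dividing by the full population N = 6 gives P₁ = 0.333.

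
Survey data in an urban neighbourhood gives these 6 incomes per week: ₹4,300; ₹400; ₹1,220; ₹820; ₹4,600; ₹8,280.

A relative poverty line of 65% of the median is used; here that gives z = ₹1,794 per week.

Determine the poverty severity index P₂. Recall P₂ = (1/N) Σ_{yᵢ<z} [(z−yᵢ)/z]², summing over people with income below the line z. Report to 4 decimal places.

Below z: ₹400, ₹820, ₹1,220 (q = 3 of N = 6).
Normalized shortfalls: (1794−400)/1794 = 0.7770; (1794−820)/1794 = 0.5429; (1794−1220)/1794 = 0.3200.
Squared: 0.6038; 0.2948; 0.1024.
Sum = 1.000917; P₂ = 1.000917 / 6 = 0.1668.

0.1668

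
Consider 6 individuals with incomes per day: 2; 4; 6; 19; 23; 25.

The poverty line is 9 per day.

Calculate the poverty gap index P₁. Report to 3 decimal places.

0.278

Incomes under z: 2, 4, 6 (q = 3 of N = 6).
Relative gaps: (9−2)/9 = 0.7778; (9−4)/9 = 0.5556; (9−6)/9 = 0.3333.
Sum of shortfalls = 1.666667; P₁ averages over all N: 1.666667 / 6 = 0.278.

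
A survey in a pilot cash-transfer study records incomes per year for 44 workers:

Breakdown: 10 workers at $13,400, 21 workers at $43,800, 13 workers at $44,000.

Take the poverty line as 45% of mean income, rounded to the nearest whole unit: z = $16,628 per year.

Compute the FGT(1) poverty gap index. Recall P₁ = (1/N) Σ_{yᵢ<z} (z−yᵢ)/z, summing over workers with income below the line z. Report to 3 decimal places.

0.044

Poor units: 10×$13,400 (q = 10 of N = 44).
Normalized shortfalls: (16628−13400)/16628 = 0.1941 (×10).
Sum of shortfalls = 1.941304; P₁ averages over all N: 1.941304 / 44 = 0.044.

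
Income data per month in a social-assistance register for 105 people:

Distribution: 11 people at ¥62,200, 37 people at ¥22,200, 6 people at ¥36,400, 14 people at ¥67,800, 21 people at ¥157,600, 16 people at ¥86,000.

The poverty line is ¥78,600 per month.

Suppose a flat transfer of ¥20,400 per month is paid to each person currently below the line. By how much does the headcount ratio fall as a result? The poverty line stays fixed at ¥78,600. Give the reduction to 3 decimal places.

Before: below the line — 37×¥22,200, 6×¥36,400, 11×¥62,200, 14×¥67,800; headcount ratio = 0.64762.
After the ¥20,400 transfer: below the line — 37×¥42,600, 6×¥56,800; headcount ratio = 0.40952.
Reduction = 0.64762 − 0.40952 = 0.238.

0.238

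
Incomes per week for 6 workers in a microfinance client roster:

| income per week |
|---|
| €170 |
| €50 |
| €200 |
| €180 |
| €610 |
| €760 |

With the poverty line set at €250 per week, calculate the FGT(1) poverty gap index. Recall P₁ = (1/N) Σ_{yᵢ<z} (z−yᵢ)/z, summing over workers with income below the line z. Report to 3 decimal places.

0.267

Poor units: €50, €170, €180, €200 (q = 4 of N = 6).
Shortfall ratios: (250−50)/250 = 0.8000; (250−170)/250 = 0.3200; (250−180)/250 = 0.2800; (250−200)/250 = 0.2000.
Sum of shortfalls = 1.600000; P₁ averages over all N: 1.600000 / 6 = 0.267.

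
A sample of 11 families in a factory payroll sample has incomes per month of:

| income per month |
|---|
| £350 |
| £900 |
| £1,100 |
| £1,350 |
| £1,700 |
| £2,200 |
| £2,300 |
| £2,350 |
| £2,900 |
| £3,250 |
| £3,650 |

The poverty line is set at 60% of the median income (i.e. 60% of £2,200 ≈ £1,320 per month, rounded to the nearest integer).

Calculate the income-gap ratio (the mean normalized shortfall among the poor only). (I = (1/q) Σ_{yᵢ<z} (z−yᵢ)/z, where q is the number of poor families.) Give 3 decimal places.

Below z: £350, £900, £1,100 (q = 3 of N = 11).
Shortfall ratios (z−y)/z: 0.7348, 0.3182, 0.1667; sum = 1.219697.
I averages over the q = 3 poor units only: 1.219697 / 3 = 0.407.

0.407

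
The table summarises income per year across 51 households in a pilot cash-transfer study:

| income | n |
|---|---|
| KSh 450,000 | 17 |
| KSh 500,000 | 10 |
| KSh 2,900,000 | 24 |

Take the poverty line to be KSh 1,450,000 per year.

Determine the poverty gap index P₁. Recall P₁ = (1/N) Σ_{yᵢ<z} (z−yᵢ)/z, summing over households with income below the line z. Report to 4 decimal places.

Below the line: 17×KSh 450,000, 10×KSh 500,000 (q = 27 of N = 51).
Relative gaps: (1450000−450000)/1450000 = 0.6897 (×17); (1450000−500000)/1450000 = 0.6552 (×10).
Σ = 18.275862. Dividing by the full population N = 51 gives P₁ = 0.3584.

0.3584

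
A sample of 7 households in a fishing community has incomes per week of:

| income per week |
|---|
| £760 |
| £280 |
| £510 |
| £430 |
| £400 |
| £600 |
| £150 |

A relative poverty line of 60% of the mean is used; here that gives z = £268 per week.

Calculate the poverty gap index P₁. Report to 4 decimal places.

0.0629

Incomes under z: £150 (q = 1 of N = 7).
Gap ratios (z−y)/z: (268−150)/268 = 0.4403.
Sum of shortfalls = 0.440299; P₁ averages over all N: 0.440299 / 7 = 0.0629.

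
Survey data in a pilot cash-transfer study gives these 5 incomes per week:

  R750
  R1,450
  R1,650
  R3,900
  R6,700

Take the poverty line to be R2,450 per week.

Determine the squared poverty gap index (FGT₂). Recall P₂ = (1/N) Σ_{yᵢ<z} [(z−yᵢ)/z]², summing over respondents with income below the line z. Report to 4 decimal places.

Below z: R750, R1,450, R1,650 (q = 3 of N = 5).
Gap ratios (z−y)/z: (2450−750)/2450 = 0.6939; (2450−1450)/2450 = 0.4082; (2450−1650)/2450 = 0.3265.
Squared: 0.4815; 0.1666; 0.1066.
Sum = 0.754686; P₂ = 0.754686 / 5 = 0.1509.

0.1509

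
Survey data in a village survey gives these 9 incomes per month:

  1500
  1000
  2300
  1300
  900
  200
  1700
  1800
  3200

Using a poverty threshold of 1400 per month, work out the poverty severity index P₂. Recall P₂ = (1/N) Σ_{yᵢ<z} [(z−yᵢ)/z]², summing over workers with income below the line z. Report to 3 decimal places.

0.105

Poor units: 200, 900, 1000, 1300 (q = 4 of N = 9).
Shortfall ratios: (1400−200)/1400 = 0.8571; (1400−900)/1400 = 0.3571; (1400−1000)/1400 = 0.2857; (1400−1300)/1400 = 0.0714.
Squared: 0.7347; 0.1276; 0.0816; 0.0051.
Sum = 0.948980; P₂ = 0.948980 / 9 = 0.105.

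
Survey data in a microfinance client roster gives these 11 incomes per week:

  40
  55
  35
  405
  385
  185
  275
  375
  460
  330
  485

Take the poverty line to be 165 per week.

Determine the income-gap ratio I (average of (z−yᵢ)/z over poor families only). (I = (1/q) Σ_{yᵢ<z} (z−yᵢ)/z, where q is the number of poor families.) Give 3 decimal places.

Below the line: 35, 40, 55 (q = 3 of N = 11).
Relative gaps: 0.7879, 0.7576, 0.6667; sum = 2.212121.
The income-gap ratio divides by q (the poor only): 2.212121 / 3 = 0.737.

0.737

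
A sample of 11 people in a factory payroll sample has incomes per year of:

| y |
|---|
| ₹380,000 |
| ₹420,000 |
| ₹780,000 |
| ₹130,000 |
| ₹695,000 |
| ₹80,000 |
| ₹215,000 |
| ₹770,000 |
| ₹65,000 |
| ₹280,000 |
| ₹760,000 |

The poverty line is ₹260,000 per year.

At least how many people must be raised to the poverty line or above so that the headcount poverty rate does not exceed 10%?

Currently q = 4 of N = 11 are below the line (H = 0.364).
A headcount ratio of at most 10% allows at most ⌊0.10 × 11⌋ = 1 poor people.
So at least 4 − 1 = 3 must be lifted.

3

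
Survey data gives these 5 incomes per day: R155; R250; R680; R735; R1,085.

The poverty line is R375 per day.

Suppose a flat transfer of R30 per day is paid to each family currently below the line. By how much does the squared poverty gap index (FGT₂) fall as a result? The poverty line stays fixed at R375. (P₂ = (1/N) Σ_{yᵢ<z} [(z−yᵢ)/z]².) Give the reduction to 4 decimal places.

0.0269

Before: below the line — R155, R250; squared poverty gap index (FGT₂) = 0.091058.
After the R30 transfer: below the line — R185, R280; squared poverty gap index (FGT₂) = 0.064178.
Reduction = 0.091058 − 0.064178 = 0.0269.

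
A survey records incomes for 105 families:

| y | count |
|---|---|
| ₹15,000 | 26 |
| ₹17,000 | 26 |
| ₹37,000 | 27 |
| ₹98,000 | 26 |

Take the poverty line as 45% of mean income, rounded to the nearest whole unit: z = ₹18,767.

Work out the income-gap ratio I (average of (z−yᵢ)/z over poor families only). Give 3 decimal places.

Poor units: 26×₹15,000, 26×₹17,000 (q = 52 of N = 105).
Shortfall ratios (z−y)/z: 0.2007 (×26), 0.0942 (×26); sum = 7.666862.
The income-gap ratio divides by q (the poor only): 7.666862 / 52 = 0.147.

0.147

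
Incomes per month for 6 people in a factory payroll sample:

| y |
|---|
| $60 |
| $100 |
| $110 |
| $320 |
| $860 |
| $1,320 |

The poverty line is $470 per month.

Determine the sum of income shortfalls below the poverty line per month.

Below z: $60, $100, $110, $320 (q = 4 of N = 6).
Individual gaps: 470−60 = 410; 470−100 = 370; 470−110 = 360; 470−320 = 150.
Aggregate gap = $1,290.

$1,290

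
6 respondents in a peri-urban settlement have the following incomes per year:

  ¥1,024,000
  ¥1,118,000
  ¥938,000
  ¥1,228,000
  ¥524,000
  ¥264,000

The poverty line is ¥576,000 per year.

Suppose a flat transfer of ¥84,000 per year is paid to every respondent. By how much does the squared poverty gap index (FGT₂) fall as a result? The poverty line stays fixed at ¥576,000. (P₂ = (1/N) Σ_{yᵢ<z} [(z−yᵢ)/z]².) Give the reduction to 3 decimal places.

0.024

Before: below the line — ¥264,000, ¥524,000; squared poverty gap index (FGT₂) = 0.05026.
After the ¥84,000 transfer: below the line — ¥348,000; squared poverty gap index (FGT₂) = 0.02611.
Reduction = 0.05026 − 0.02611 = 0.024.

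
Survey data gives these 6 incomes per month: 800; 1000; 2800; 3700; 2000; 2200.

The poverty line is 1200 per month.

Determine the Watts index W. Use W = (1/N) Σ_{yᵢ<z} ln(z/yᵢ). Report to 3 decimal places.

Incomes under z: 800, 1000 (q = 2 of N = 6).
Log shortfalls: ln(1200/800) = 0.4055; ln(1200/1000) = 0.1823.
W = 0.587787 / 6 = 0.098.

0.098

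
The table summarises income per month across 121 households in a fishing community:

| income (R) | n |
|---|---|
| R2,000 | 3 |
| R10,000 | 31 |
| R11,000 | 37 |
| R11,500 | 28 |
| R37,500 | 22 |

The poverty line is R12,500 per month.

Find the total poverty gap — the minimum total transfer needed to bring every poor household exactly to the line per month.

R192,500

Below z: 3×R2,000, 31×R10,000, 37×R11,000, 28×R11,500 (q = 99 of N = 121).
Individual gaps: 3×(12500−2000) = 31500; 31×(12500−10000) = 77500; 37×(12500−11000) = 55500; 28×(12500−11500) = 28000.
Aggregate gap = R192,500.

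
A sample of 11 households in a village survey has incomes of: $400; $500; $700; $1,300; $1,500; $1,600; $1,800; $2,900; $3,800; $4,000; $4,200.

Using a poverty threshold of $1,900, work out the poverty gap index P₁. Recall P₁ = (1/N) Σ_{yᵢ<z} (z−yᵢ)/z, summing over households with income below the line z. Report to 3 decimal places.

Poor units: $400, $500, $700, $1,300, $1,500, $1,600, $1,800 (q = 7 of N = 11).
Shortfall ratios: (1900−400)/1900 = 0.7895; (1900−500)/1900 = 0.7368; (1900−700)/1900 = 0.6316; (1900−1300)/1900 = 0.3158; (1900−1500)/1900 = 0.2105; (1900−1600)/1900 = 0.1579; (1900−1800)/1900 = 0.0526.
Sum of shortfalls = 2.894737; P₁ averages over all N: 2.894737 / 11 = 0.263.

0.263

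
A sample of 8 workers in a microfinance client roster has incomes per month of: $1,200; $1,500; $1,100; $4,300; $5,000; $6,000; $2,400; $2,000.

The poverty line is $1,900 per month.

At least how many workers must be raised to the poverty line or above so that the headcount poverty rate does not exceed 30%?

1

Currently q = 3 of N = 8 are below the line (H = 0.375).
A headcount ratio of at most 30% allows at most ⌊0.30 × 8⌋ = 2 poor workers.
So at least 3 − 2 = 1 must be lifted.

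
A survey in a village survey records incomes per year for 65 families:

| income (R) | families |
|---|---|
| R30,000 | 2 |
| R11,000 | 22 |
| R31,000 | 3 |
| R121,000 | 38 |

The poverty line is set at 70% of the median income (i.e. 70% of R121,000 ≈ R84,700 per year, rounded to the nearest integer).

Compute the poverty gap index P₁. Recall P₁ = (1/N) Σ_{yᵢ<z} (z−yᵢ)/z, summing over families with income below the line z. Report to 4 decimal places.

0.3436

Incomes under z: 22×R11,000, 2×R30,000, 3×R31,000 (q = 27 of N = 65).
Shortfall ratios: (84700−11000)/84700 = 0.8701 (×22); (84700−30000)/84700 = 0.6458 (×2); (84700−31000)/84700 = 0.6340 (×3).
Σ = 22.336482. Dividing by the full population N = 65 gives P₁ = 0.3436.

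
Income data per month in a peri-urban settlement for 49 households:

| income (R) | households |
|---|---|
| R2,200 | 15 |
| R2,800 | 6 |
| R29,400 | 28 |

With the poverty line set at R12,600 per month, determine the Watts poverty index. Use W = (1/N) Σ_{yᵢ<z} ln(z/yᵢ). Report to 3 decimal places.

0.718

Incomes under z: 15×R2,200, 6×R2,800 (q = 21 of N = 49).
Log gaps: ln(12600/2200) = 1.7452 (×15); ln(12600/2800) = 1.5041 (×6).
W = 35.203056 / 49 = 0.718.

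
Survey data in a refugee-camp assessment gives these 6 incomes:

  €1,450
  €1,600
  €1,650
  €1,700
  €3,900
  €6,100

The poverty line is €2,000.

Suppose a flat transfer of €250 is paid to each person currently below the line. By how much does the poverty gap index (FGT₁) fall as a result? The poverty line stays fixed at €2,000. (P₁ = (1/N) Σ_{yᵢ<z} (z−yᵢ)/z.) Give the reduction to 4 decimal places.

Before: below the line — €1,450, €1,600, €1,650, €1,700; poverty gap index (FGT₁) = 0.133333.
After the €250 transfer: below the line — €1,700, €1,850, €1,900, €1,950; poverty gap index (FGT₁) = 0.050000.
Reduction = 0.133333 − 0.050000 = 0.0833.

0.0833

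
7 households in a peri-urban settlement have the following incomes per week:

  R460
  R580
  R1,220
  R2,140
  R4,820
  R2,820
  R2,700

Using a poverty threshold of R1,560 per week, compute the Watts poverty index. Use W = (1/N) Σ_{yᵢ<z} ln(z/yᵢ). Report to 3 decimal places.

0.351

Below the line: R460, R580, R1,220 (q = 3 of N = 7).
Log gaps: ln(1560/460) = 1.2212; ln(1560/580) = 0.9894; ln(1560/1220) = 0.2458.
W = 2.456463 / 7 = 0.351.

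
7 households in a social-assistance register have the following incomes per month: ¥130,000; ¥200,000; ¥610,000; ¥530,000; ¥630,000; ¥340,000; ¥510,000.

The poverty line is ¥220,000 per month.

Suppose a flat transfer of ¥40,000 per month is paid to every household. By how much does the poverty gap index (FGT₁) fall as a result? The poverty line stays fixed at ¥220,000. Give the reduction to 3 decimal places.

Before: below the line — ¥130,000, ¥200,000; poverty gap index (FGT₁) = 0.07143.
After the ¥40,000 transfer: below the line — ¥170,000; poverty gap index (FGT₁) = 0.03247.
Reduction = 0.07143 − 0.03247 = 0.039.

0.039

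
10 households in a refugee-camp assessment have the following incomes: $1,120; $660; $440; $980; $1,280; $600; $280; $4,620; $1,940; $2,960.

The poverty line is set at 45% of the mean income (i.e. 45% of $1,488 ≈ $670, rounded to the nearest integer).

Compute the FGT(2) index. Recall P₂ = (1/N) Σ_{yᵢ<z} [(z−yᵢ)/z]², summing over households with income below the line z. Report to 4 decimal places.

Incomes under z: $280, $440, $600, $660 (q = 4 of N = 10).
Relative gaps: (670−280)/670 = 0.5821; (670−440)/670 = 0.3433; (670−600)/670 = 0.1045; (670−660)/670 = 0.0149.
Squared: 0.3388; 0.1178; 0.0109; 0.0002.
Sum = 0.467810; P₂ = 0.467810 / 10 = 0.0468.

0.0468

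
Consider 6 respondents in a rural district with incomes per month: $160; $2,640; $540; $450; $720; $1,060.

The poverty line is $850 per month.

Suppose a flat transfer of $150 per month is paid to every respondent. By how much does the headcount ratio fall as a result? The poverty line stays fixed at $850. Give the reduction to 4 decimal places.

0.1667

Before: below the line — $160, $450, $540, $720; headcount ratio = 0.666667.
After the $150 transfer: below the line — $310, $600, $690; headcount ratio = 0.500000.
Reduction = 0.666667 − 0.500000 = 0.1667.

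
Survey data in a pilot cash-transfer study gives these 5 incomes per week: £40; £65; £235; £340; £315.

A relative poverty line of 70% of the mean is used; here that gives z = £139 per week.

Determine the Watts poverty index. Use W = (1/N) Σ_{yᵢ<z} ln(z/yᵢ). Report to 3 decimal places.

Poor units: £40, £65 (q = 2 of N = 5).
Log gaps: ln(139/40) = 1.2456; ln(139/65) = 0.7601.
W = 2.005681 / 5 = 0.401.

0.401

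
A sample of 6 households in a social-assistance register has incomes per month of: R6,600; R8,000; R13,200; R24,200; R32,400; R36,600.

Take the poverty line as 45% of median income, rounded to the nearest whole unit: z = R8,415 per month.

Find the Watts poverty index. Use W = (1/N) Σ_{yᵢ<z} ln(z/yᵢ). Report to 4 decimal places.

Below the line: R6,600, R8,000 (q = 2 of N = 6).
ln(z/y) terms: ln(8415/6600) = 0.2429; ln(8415/8000) = 0.0506.
W = 0.293520 / 6 = 0.0489.

0.0489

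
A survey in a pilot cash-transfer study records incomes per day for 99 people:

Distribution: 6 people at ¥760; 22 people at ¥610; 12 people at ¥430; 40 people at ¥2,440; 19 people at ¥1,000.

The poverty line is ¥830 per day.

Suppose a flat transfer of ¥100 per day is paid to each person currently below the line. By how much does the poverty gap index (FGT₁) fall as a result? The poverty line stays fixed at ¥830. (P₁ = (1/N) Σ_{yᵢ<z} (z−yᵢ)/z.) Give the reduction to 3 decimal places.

0.046

Before: below the line — 12×¥430, 22×¥610, 6×¥760; poverty gap index (FGT₁) = 0.12243.
After the ¥100 transfer: below the line — 12×¥530, 22×¥710; poverty gap index (FGT₁) = 0.07594.
Reduction = 0.12243 − 0.07594 = 0.046.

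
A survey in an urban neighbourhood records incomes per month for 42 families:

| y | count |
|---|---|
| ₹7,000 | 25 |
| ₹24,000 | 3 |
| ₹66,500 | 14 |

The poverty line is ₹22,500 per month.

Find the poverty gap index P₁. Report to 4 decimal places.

Below z: 25×₹7,000 (q = 25 of N = 42).
Gap ratios (z−y)/z: (22500−7000)/22500 = 0.6889 (×25).
Sum of shortfalls = 17.222222; P₁ averages over all N: 17.222222 / 42 = 0.4101.

0.4101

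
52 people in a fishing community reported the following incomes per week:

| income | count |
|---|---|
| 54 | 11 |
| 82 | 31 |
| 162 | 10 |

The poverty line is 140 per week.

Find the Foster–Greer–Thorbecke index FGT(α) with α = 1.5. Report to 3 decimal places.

0.261

Below the line: 11×54, 31×82 (q = 42 of N = 52).
Shortfall ratios: (140−54)/140 = 0.6143 (×11); (140−82)/140 = 0.4143 (×31).
Raised to α = 1.5: 0.48145 (×11); 0.26666 (×31).
Sum = 13.562313; FGT(1.5) = 13.562313 / 52 = 0.261.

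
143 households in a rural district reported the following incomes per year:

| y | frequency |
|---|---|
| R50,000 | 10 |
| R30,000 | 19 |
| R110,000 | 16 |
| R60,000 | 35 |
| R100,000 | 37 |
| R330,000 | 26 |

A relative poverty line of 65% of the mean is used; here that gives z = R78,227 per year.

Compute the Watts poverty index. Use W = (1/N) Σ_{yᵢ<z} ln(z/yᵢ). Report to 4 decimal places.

Below the line: 19×R30,000, 10×R50,000, 35×R60,000 (q = 64 of N = 143).
ln(z/y) terms: ln(78227/30000) = 0.9584 (×19); ln(78227/50000) = 0.4476 (×10); ln(78227/60000) = 0.2653 (×35).
W = 31.970311 / 143 = 0.2236.

0.2236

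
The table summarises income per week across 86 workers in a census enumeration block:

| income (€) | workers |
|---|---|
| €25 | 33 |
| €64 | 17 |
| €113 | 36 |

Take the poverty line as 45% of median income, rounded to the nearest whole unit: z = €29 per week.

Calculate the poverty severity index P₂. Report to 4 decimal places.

Incomes under z: 33×€25 (q = 33 of N = 86).
Relative gaps: (29−25)/29 = 0.1379 (×33).
Squared: 0.0190 (×33).
Sum = 0.627824; P₂ = 0.627824 / 86 = 0.0073.

0.0073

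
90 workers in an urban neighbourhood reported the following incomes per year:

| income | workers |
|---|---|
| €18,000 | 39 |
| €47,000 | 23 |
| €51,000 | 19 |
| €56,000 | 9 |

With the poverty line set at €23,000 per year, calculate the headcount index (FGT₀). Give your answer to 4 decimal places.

0.4333

39 of the 90 workers have income below €23,000.
H = 39/90 = 0.4333.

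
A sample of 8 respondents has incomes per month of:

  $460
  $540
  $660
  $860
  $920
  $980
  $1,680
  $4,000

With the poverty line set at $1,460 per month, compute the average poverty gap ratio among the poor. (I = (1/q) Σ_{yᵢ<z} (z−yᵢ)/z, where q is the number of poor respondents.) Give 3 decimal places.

0.495

Poor units: $460, $540, $660, $860, $920, $980 (q = 6 of N = 8).
Shortfall ratios (z−y)/z: 0.6849, 0.6301, 0.5479, 0.4110, 0.3699, 0.3288; sum = 2.972603.
I averages over the q = 6 poor units only: 2.972603 / 6 = 0.495.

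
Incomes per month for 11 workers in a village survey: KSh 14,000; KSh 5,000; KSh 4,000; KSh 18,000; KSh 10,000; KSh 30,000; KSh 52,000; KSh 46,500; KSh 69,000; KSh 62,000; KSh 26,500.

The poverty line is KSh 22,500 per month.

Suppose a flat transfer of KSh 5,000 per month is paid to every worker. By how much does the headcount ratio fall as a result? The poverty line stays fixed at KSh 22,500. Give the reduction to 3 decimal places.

Before: below the line — KSh 4,000, KSh 5,000, KSh 10,000, KSh 14,000, KSh 18,000; headcount ratio = 0.45455.
After the KSh 5,000 transfer: below the line — KSh 9,000, KSh 10,000, KSh 15,000, KSh 19,000; headcount ratio = 0.36364.
Reduction = 0.45455 − 0.36364 = 0.091.

0.091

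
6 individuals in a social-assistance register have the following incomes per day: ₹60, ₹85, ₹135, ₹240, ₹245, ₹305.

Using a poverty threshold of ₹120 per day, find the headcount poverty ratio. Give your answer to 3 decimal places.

0.333

2 of the 6 individuals have income below ₹120.
H = 2/6 = 0.333.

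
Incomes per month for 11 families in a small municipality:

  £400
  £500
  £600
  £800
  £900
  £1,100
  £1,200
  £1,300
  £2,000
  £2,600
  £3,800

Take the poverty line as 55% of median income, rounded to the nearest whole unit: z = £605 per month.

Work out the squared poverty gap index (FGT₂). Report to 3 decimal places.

0.013

Below the line: £400, £500, £600 (q = 3 of N = 11).
Normalized shortfalls: (605−400)/605 = 0.3388; (605−500)/605 = 0.1736; (605−600)/605 = 0.0083.
Squared: 0.1148; 0.0301; 0.0001.
Sum = 0.145004; P₂ = 0.145004 / 11 = 0.013.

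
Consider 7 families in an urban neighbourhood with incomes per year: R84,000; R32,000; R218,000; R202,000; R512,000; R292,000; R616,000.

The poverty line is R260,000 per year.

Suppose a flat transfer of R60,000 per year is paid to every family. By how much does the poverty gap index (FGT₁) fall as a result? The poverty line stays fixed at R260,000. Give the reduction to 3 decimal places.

Before: below the line — R32,000, R84,000, R202,000, R218,000; poverty gap index (FGT₁) = 0.27692.
After the R60,000 transfer: below the line — R92,000, R144,000; poverty gap index (FGT₁) = 0.15604.
Reduction = 0.27692 − 0.15604 = 0.121.

0.121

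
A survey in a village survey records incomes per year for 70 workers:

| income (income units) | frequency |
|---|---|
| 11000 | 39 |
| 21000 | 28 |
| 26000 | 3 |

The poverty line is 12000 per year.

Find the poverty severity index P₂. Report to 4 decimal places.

0.0039

Poor units: 39×11000 (q = 39 of N = 70).
Relative gaps: (12000−11000)/12000 = 0.0833 (×39).
Squared: 0.0069 (×39).
Sum = 0.270833; P₂ = 0.270833 / 70 = 0.0039.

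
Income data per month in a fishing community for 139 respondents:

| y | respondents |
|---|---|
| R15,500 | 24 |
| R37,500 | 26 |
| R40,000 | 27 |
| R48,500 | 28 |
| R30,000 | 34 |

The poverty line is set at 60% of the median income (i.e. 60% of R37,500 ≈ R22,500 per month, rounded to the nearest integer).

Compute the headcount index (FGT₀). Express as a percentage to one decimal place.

17.3%

24 of the 139 respondents have income below R22,500.
H = 24/139 = 17.3%.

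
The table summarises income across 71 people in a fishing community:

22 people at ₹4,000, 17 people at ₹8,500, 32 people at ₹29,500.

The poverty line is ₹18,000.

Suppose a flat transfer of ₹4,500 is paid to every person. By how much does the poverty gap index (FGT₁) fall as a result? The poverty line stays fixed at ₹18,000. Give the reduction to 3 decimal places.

0.137

Before: below the line — 22×₹4,000, 17×₹8,500; poverty gap index (FGT₁) = 0.36737.
After the ₹4,500 transfer: below the line — 22×₹8,500, 17×₹13,000; poverty gap index (FGT₁) = 0.23005.
Reduction = 0.36737 − 0.23005 = 0.137.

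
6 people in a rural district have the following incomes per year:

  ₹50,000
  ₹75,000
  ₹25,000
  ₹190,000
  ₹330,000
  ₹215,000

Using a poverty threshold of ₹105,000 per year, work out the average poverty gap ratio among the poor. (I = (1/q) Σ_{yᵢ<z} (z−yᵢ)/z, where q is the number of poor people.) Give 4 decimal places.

0.5238

Below the line: ₹25,000, ₹50,000, ₹75,000 (q = 3 of N = 6).
Shortfall ratios (z−y)/z: 0.7619, 0.5238, 0.2857; sum = 1.571429.
I averages over the q = 3 poor units only: 1.571429 / 3 = 0.5238.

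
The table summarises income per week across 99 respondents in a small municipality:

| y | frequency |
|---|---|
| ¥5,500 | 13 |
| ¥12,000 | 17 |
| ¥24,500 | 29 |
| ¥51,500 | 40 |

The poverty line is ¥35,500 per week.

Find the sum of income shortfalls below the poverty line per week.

Poor units: 13×¥5,500, 17×¥12,000, 29×¥24,500 (q = 59 of N = 99).
Individual gaps: 13×(35500−5500) = 390000; 17×(35500−12000) = 399500; 29×(35500−24500) = 319000.
Aggregate gap = ¥1,108,500.

¥1,108,500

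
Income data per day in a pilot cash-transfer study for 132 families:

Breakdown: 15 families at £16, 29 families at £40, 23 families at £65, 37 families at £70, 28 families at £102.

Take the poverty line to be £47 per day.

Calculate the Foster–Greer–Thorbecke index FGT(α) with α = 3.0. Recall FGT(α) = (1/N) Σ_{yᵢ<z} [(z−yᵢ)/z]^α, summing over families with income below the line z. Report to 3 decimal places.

Poor units: 15×£16, 29×£40 (q = 44 of N = 132).
Shortfall ratios: (47−16)/47 = 0.6596 (×15); (47−40)/47 = 0.1489 (×29).
Raised to α = 3.0: 0.28694 (×15); 0.00330 (×29).
Sum = 4.399911; FGT(3.0) = 4.399911 / 132 = 0.033.

0.033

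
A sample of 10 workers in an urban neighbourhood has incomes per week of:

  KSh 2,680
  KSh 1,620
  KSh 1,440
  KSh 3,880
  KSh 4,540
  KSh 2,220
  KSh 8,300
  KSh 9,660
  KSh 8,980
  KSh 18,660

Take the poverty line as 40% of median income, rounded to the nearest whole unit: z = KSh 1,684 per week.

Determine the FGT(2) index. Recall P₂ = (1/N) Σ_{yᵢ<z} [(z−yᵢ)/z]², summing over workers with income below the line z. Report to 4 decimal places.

0.0022

Below z: KSh 1,440, KSh 1,620 (q = 2 of N = 10).
Relative gaps: (1684−1440)/1684 = 0.1449; (1684−1620)/1684 = 0.0380.
Squared: 0.0210; 0.0014.
Sum = 0.022438; P₂ = 0.022438 / 10 = 0.0022.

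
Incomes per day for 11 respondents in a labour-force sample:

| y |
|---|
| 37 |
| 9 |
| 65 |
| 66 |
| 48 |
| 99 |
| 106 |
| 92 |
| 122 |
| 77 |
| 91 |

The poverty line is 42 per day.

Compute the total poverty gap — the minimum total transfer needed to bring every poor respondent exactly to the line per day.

38

Poor units: 9, 37 (q = 2 of N = 11).
Individual gaps: 42−9 = 33; 42−37 = 5.
Aggregate gap = 38.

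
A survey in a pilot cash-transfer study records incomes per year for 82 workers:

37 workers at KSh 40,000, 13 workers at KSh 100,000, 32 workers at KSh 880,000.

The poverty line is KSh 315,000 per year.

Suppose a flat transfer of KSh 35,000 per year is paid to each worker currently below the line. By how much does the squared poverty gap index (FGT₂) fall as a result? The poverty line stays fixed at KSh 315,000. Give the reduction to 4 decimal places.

Before: below the line — 37×KSh 40,000, 13×KSh 100,000; squared poverty gap index (FGT₂) = 0.417756.
After the KSh 35,000 transfer: below the line — 37×KSh 75,000, 13×KSh 135,000; squared poverty gap index (FGT₂) = 0.313699.
Reduction = 0.417756 − 0.313699 = 0.1041.

0.1041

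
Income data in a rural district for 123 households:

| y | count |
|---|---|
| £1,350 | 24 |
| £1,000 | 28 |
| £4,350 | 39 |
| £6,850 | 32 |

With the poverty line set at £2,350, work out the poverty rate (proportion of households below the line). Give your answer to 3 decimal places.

52 of the 123 households have income below £2,350.
H = 52/123 = 0.423.

0.423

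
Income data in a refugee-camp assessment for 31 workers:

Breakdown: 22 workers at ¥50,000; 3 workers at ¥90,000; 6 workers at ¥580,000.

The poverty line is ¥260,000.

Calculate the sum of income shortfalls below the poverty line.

¥5,130,000

Incomes under z: 22×¥50,000, 3×¥90,000 (q = 25 of N = 31).
Individual gaps: 22×(260000−50000) = 4620000; 3×(260000−90000) = 510000.
Aggregate gap = ¥5,130,000.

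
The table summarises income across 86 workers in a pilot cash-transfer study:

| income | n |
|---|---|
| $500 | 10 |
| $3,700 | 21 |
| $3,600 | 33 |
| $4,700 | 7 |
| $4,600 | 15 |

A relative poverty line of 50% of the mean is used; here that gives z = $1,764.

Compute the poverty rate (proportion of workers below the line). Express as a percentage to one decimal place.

10 of the 86 workers have income below $1,764.
H = 10/86 = 11.6%.

11.6%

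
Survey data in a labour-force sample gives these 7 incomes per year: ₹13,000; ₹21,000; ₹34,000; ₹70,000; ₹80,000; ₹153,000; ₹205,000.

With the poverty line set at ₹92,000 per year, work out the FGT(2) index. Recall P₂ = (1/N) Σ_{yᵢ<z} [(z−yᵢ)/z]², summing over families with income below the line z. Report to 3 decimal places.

Poor units: ₹13,000, ₹21,000, ₹34,000, ₹70,000, ₹80,000 (q = 5 of N = 7).
Shortfall ratios: (92000−13000)/92000 = 0.8587; (92000−21000)/92000 = 0.7717; (92000−34000)/92000 = 0.6304; (92000−70000)/92000 = 0.2391; (92000−80000)/92000 = 0.1304.
Squared: 0.7374; 0.5956; 0.3974; 0.0572; 0.0170.
Sum = 1.804584; P₂ = 1.804584 / 7 = 0.258.

0.258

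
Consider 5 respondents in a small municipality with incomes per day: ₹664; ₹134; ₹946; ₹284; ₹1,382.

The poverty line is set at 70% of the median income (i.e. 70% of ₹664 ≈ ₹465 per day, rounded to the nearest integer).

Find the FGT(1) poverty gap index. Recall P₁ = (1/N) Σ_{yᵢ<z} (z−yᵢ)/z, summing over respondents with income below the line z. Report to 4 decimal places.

Incomes under z: ₹134, ₹284 (q = 2 of N = 5).
Normalized shortfalls: (465−134)/465 = 0.7118; (465−284)/465 = 0.3892.
Sum of shortfalls = 1.101075; P₁ averages over all N: 1.101075 / 5 = 0.2202.

0.2202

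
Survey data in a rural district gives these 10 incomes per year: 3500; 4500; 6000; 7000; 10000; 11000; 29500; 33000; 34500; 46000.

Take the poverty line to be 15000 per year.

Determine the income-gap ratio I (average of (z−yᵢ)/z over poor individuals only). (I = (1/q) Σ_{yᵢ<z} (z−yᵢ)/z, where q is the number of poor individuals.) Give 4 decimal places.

0.5333

Below z: 3500, 4500, 6000, 7000, 10000, 11000 (q = 6 of N = 10).
Relative gaps: 0.7667, 0.7000, 0.6000, 0.5333, 0.3333, 0.2667; sum = 3.200000.
The income-gap ratio divides by q (the poor only): 3.200000 / 6 = 0.5333.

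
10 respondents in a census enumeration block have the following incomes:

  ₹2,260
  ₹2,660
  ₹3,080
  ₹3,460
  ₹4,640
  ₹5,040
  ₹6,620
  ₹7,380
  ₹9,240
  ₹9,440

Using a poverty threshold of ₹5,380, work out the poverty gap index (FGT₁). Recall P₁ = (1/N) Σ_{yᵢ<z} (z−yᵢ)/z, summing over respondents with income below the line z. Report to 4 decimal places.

Below the line: ₹2,260, ₹2,660, ₹3,080, ₹3,460, ₹4,640, ₹5,040 (q = 6 of N = 10).
Relative gaps: (5380−2260)/5380 = 0.5799; (5380−2660)/5380 = 0.5056; (5380−3080)/5380 = 0.4275; (5380−3460)/5380 = 0.3569; (5380−4640)/5380 = 0.1375; (5380−5040)/5380 = 0.0632.
Σ = 2.070632. Dividing by the full population N = 10 gives P₁ = 0.2071.

0.2071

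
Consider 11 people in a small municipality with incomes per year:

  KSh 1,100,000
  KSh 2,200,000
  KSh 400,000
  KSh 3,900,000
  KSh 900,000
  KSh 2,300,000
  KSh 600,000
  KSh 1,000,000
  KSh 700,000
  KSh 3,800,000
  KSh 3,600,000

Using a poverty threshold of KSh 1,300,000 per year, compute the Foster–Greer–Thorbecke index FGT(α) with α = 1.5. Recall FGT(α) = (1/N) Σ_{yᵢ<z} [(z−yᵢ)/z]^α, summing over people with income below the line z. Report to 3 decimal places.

Below z: KSh 400,000, KSh 600,000, KSh 700,000, KSh 900,000, KSh 1,000,000, KSh 1,100,000 (q = 6 of N = 11).
Gap ratios (z−y)/z: (1300000−400000)/1300000 = 0.6923; (1300000−600000)/1300000 = 0.5385; (1300000−700000)/1300000 = 0.4615; (1300000−900000)/1300000 = 0.3077; (1300000−1000000)/1300000 = 0.2308; (1300000−1100000)/1300000 = 0.1538.
Raised to α = 1.5: 0.57603; 0.39512; 0.31355; 0.17068; 0.11086; 0.06034.
Sum = 1.626590; FGT(1.5) = 1.626590 / 11 = 0.148.

0.148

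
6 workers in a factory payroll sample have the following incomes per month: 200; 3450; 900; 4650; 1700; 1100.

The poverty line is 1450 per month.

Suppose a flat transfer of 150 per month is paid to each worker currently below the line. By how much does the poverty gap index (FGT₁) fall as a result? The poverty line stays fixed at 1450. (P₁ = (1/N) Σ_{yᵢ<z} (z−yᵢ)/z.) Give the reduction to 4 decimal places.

0.0517

Before: below the line — 200, 900, 1100; poverty gap index (FGT₁) = 0.247126.
After the 150 transfer: below the line — 350, 1050, 1250; poverty gap index (FGT₁) = 0.195402.
Reduction = 0.247126 − 0.195402 = 0.0517.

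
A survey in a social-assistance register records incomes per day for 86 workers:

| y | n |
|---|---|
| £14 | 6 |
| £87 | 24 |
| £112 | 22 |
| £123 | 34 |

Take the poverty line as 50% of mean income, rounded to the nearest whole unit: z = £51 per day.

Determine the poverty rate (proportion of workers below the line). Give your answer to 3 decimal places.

0.070

6 of the 86 workers have income below £51.
H = 6/86 = 0.070.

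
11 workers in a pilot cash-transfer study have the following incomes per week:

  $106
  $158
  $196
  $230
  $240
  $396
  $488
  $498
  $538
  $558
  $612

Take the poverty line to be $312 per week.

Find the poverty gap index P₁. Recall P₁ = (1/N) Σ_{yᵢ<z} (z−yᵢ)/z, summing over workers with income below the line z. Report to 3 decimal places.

0.184

Below the line: $106, $158, $196, $230, $240 (q = 5 of N = 11).
Normalized shortfalls: (312−106)/312 = 0.6603; (312−158)/312 = 0.4936; (312−196)/312 = 0.3718; (312−230)/312 = 0.2628; (312−240)/312 = 0.2308.
Σ = 2.019231. Dividing by the full population N = 11 gives P₁ = 0.184.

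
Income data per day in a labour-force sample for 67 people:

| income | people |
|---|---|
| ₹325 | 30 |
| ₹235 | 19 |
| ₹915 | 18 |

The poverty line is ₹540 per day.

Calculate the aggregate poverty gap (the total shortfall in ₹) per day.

Below the line: 19×₹235, 30×₹325 (q = 49 of N = 67).
Individual gaps: 19×(540−235) = 5795; 30×(540−325) = 6450.
Aggregate gap = ₹12,245.

₹12,245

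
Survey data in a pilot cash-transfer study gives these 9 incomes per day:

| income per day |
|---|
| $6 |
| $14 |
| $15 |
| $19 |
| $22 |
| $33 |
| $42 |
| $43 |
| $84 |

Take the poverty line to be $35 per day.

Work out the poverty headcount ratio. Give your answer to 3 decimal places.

6 of the 9 individuals have income below $35.
H = 6/9 = 0.667.

0.667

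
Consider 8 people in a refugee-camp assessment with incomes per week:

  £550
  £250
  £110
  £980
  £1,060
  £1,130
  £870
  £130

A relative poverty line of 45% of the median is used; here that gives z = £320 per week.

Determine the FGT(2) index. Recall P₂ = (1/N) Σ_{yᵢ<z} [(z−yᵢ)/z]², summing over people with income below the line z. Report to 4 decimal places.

Poor units: £110, £130, £250 (q = 3 of N = 8).
Relative gaps: (320−110)/320 = 0.6562; (320−130)/320 = 0.5938; (320−250)/320 = 0.2188.
Squared: 0.4307; 0.3525; 0.0479.
Sum = 0.831055; P₂ = 0.831055 / 8 = 0.1039.

0.1039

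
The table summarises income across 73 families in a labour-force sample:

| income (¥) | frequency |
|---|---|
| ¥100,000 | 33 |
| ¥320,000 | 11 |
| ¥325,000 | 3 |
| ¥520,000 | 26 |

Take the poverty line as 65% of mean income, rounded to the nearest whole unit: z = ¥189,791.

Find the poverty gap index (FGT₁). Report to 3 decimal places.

0.214

Below z: 33×¥100,000 (q = 33 of N = 73).
Normalized shortfalls: (189791−100000)/189791 = 0.4731 (×33).
Σ = 15.612453. Dividing by the full population N = 73 gives P₁ = 0.214.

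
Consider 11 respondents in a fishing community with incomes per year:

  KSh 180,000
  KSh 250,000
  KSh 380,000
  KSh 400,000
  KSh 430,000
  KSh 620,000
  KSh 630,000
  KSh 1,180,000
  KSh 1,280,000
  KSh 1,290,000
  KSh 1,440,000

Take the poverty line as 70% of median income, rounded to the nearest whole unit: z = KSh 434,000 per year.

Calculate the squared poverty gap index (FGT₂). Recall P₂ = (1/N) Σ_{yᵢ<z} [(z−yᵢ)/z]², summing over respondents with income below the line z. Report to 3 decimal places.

0.049

Incomes under z: KSh 180,000, KSh 250,000, KSh 380,000, KSh 400,000, KSh 430,000 (q = 5 of N = 11).
Normalized shortfalls: (434000−180000)/434000 = 0.5853; (434000−250000)/434000 = 0.4240; (434000−380000)/434000 = 0.1244; (434000−400000)/434000 = 0.0783; (434000−430000)/434000 = 0.0092.
Squared: 0.3425; 0.1797; 0.0155; 0.0061; 0.0001.
Sum = 0.543970; P₂ = 0.543970 / 11 = 0.049.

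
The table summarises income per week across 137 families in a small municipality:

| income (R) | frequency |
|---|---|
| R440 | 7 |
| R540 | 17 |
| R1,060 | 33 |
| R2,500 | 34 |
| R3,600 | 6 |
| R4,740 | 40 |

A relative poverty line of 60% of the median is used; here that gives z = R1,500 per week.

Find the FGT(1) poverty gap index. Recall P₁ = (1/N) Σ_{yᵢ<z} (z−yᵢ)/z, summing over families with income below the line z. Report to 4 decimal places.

Poor units: 7×R440, 17×R540, 33×R1,060 (q = 57 of N = 137).
Normalized shortfalls: (1500−440)/1500 = 0.7067 (×7); (1500−540)/1500 = 0.6400 (×17); (1500−1060)/1500 = 0.2933 (×33).
Sum of shortfalls = 25.506667; P₁ averages over all N: 25.506667 / 137 = 0.1862.

0.1862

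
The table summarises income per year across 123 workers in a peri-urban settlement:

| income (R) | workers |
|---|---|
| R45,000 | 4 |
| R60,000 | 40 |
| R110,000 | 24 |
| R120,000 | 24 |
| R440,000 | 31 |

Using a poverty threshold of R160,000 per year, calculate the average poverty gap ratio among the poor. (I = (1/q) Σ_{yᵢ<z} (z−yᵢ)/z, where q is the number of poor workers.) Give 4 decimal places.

0.4497

Below z: 4×R45,000, 40×R60,000, 24×R110,000, 24×R120,000 (q = 92 of N = 123).
Relative gaps: 0.7188 (×4), 0.6250 (×40), 0.3125 (×24), 0.2500 (×24); sum = 41.375000.
I averages over the q = 92 poor units only: 41.375000 / 92 = 0.4497.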